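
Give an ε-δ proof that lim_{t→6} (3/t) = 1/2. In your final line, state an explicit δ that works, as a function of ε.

Let ε > 0. We seek δ > 0 such that 0 < |t − 6| < δ implies |3/t − (1/2)| < ε.
|3/t − (1/2)| = 3·|6 − t|/(6·|t|) = 3|t − 6|/(6|t|).
Require δ ≤ 3 so that |t| > 6 − 3 = 3, hence 6|t| > 18.
Then |3/t − (1/2)| < 3|t − 6|/18, which is < ε when |t − 6| < 6ε.
Take δ = min(3, 6ε). Then 0 < |t − 6| < δ gives both |t − 6| < 3 and |t − 6| < 6ε, so |3/t − (1/2)| < ε.

δ = min(3, 6ε)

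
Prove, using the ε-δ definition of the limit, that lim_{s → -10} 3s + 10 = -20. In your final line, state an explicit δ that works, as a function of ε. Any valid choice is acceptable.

δ = ε/3

Let ε > 0. We need δ > 0 so that 0 < |s + 10| < δ implies |(3s + 10) + 20| < ε.
Since (3s + 10) + 20 = 3(s + 10), we have |(3s + 10) + 20| = 3|s + 10|.
So 3|s + 10| < ε exactly when |s + 10| < ε/3.
Take δ = ε/3. If 0 < |s + 10| < δ then |(3s + 10) + 20| = 3|s + 10| < 3·(ε/3) = ε.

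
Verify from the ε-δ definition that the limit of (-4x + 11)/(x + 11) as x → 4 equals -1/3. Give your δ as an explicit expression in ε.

δ = min(15/2, (45/22)ε)

Let ε > 0 be given. We want δ > 0 with 0 < |x − 4| < δ ⇒ |(-4x + 11)/(x + 11) + 1/3| < ε.
Combining over a common denominator, (-4x + 11)/(x + 11) + 1/3 = [(-4x + 11)·15 − (-5)·(x + 11)] / [15·(x + 11)] = -55(x − 4) / (15(x + 11)).
So |(-4x + 11)/(x + 11) + 1/3| = 55|x − 4| / (15·|x + 11|).
Require δ ≤ 15/2, so |x + 11| ≥ |15| − |x − 4| > 15 − 15/2 = 15/2.
Hence |(-4x + 11)/(x + 11) + 1/3| < 55|x − 4|/(15·(15/2)) = (22/45)|x − 4|, which is < ε once |x − 4| < (45/22)ε.
Take δ = min(15/2, (45/22)ε). Then 0 < |x − 4| < δ forces both bounds, so |(-4x + 11)/(x + 11) + 1/3| < ε.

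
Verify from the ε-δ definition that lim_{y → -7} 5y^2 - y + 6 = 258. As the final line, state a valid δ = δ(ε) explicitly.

δ = min(1, ε/76)

Fix ε > 0. We want δ > 0 such that 0 < |y + 7| < δ implies |(5y^2 - y + 6) − 258| < ε.
(5y^2 - y + 6) − 258 = 5y^2 - y - 252 = (y + 7)(5y - 36).
So |(5y^2 - y + 6) − 258| = |y + 7|·|5y - 36|.
Require δ ≤ 1. Then |y + 7| < 1 gives |y| < 8, and by the triangle inequality |5y - 36| ≤ 5·8 + 36 = 76.
Hence |(5y^2 - y + 6) − 258| ≤ 76|y + 7| < ε provided |y + 7| < ε/76.
Take δ = min(1, ε/76). Then 0 < |y + 7| < δ gives both |y + 7| < 1 and |y + 7| < ε/76, so |(5y^2 - y + 6) − 258| < ε.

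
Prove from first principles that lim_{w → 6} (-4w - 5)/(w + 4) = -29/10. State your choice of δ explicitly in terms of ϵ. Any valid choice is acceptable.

Fix ϵ > 0. We want δ > 0 with 0 < |w − 6| < δ ⇒ |(-4w - 5)/(w + 4) + 29/10| < ϵ.
Combining over a common denominator, (-4w - 5)/(w + 4) + 29/10 = [(-4w - 5)·10 − (-29)·(w + 4)] / [10·(w + 4)] = -11(w − 6) / (10(w + 4)).
So |(-4w - 5)/(w + 4) + 29/10| = 11|w − 6| / (10·|w + 4|).
Require δ ≤ 5, so |w + 4| ≥ |10| − |w − 6| > 10 − 5 = 5.
Hence |(-4w - 5)/(w + 4) + 29/10| < 11|w − 6|/(10·5) = (11/50)|w − 6|, which is < ϵ once |w − 6| < (50/11)ϵ.
Take δ = min(5, (50/11)ϵ). Then 0 < |w − 6| < δ forces both bounds, so |(-4w - 5)/(w + 4) + 29/10| < ϵ.

δ = min(5, (50/11)ϵ)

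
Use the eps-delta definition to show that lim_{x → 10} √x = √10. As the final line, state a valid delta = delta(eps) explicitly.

delta = min(10, √10·eps)

Let eps > 0 be given. We want delta > 0 such that 0 < |x − 10| < delta implies |√x − √10| < eps.
Multiplying by the conjugate, |√x − √10| = |x − 10|/(√x + √10).
Restrict delta ≤ 10 so that |x − 10| < 10 forces x > 0, and then √x + √10 > √10.
Hence |√x − √10| < |x − 10|/√10, which is < eps once |x − 10| < √10·eps.
Take delta = min(10, √10·eps). If 0 < |x − 10| < delta then x > 0 and |√x − √10| < |x − 10|/√10 < eps.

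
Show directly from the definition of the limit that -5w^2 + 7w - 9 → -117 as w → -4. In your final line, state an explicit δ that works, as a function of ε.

Fix ε > 0. We want δ > 0 such that 0 < |w + 4| < δ implies |(-5w^2 + 7w - 9) + 117| < ε.
(-5w^2 + 7w - 9) + 117 = -5w^2 + 7w + 108 = (w + 4)(-5w + 27).
So |(-5w^2 + 7w - 9) + 117| = |w + 4|·|-5w + 27|.
Assume first that |w + 4| < 1, so |w| < 5. Then |-5w + 27| ≤ 5·5 + 27 = 52.
Hence |(-5w^2 + 7w - 9) + 117| ≤ 52|w + 4| < ε provided |w + 4| < ε/52.
Take δ = min(1, ε/52). Then 0 < |w + 4| < δ gives both |w + 4| < 1 and |w + 4| < ε/52, so |(-5w^2 + 7w - 9) + 117| < ε.

δ = min(1, ε/52)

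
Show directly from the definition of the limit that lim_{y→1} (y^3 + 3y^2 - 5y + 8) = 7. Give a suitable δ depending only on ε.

δ = min(1, ε/13)

Let ε > 0 be given. We want δ > 0 such that 0 < |y − 1| < δ implies |(y^3 + 3y^2 - 5y + 8) − 7| < ε.
(y^3 + 3y^2 - 5y + 8) − 7 = y^3 + 3y^2 - 5y + 1 = (y − 1)(y^2 + 4y - 1).
So |(y^3 + 3y^2 - 5y + 8) − 7| = |y − 1|·|y^2 + 4y - 1|.
Assume first that |y − 1| < 1, so |y| < 2. Then |y^2 + 4y - 1| ≤ 2^2 + 4·2 + 1 = 13.
Hence |(y^3 + 3y^2 - 5y + 8) − 7| ≤ 13|y − 1| < ε provided |y − 1| < ε/13.
Take δ = min(1, ε/13). Then 0 < |y − 1| < δ gives both |y − 1| < 1 and |y − 1| < ε/13, so |(y^3 + 3y^2 - 5y + 8) − 7| < ε.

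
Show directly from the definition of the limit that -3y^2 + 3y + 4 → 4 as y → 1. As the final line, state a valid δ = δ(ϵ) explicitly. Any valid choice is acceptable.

Let ϵ > 0 be given. We want δ > 0 such that 0 < |y − 1| < δ implies |(-3y^2 + 3y + 4) − 4| < ϵ.
(-3y^2 + 3y + 4) − 4 = -3y^2 + 3y = (y − 1)(-3y).
So |(-3y^2 + 3y + 4) − 4| = |y − 1|·|-3y|.
Require δ ≤ 2. Then |y − 1| < 2 gives |y| < 3, and by the triangle inequality |-3y| ≤ 3·3 = 9.
Hence |(-3y^2 + 3y + 4) − 4| ≤ 9|y − 1| < ϵ provided |y − 1| < ϵ/9.
Take δ = min(2, ϵ/9). Then 0 < |y − 1| < δ gives both |y − 1| < 2 and |y − 1| < ϵ/9, so |(-3y^2 + 3y + 4) − 4| < ϵ.

δ = min(2, ϵ/9)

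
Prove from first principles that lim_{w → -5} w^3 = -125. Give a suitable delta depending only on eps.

delta = min(2, eps/109)

Let eps > 0 be given. We seek delta > 0 with 0 < |w + 5| < delta ⇒ |w^3 + 125| < eps.
Factor: w^3 + 125 = (w + 5)(w^2 - 5w + 25), so |w^3 + 125| = |w + 5|·|w^2 - 5w + 25|.
Restrict delta ≤ 2. Then |w + 5| < 2 gives |w| < 7, so by the triangle inequality |w^2 - 5w + 25| ≤ 7^2 + 5·7 + 25 = 109.
Hence |w^3 + 125| ≤ 109|w + 5|, which is < eps once |w + 5| < eps/109.
Take delta = min(2, eps/109). If 0 < |w + 5| < delta then both bounds hold and |w^3 + 125| ≤ 109|w + 5| < 109·(eps/109) = eps.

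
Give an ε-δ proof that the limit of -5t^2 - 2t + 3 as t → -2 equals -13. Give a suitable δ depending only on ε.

δ = min(1, ε/23)

Let ε > 0. We want δ > 0 such that 0 < |t + 2| < δ implies |(-5t^2 - 2t + 3) + 13| < ε.
(-5t^2 - 2t + 3) + 13 = -5t^2 - 2t + 16 = (t + 2)(-5t + 8).
So |(-5t^2 - 2t + 3) + 13| = |t + 2|·|-5t + 8|.
Require δ ≤ 1. Then |t + 2| < 1 gives |t| < 3, and by the triangle inequality |-5t + 8| ≤ 5·3 + 8 = 23.
Hence |(-5t^2 - 2t + 3) + 13| ≤ 23|t + 2| < ε provided |t + 2| < ε/23.
Choosing δ = min(1, ε/23) ensures both conditions, hence |(-5t^2 - 2t + 3) + 13| < ε.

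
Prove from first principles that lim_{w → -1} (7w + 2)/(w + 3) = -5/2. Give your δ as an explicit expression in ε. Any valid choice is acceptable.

δ = min(1, (2/19)ε)

Suppose ε > 0. We want δ > 0 with 0 < |w + 1| < δ ⇒ |(7w + 2)/(w + 3) + 5/2| < ε.
Combining over a common denominator, (7w + 2)/(w + 3) + 5/2 = [(7w + 2)·2 − (-5)·(w + 3)] / [2·(w + 3)] = 19(w + 1) / (2(w + 3)).
So |(7w + 2)/(w + 3) + 5/2| = 19|w + 1| / (2·|w + 3|).
Restrict δ ≤ 1. Then |w + 1| < 1 gives |w + 3| = |(w + 1) + 2| ≥ 2 − 1 = 1.
Hence |(7w + 2)/(w + 3) + 5/2| < 19|w + 1|/(2·1) = (19/2)|w + 1|, which is < ε once |w + 1| < (2/19)ε.
Take δ = min(1, (2/19)ε). Then 0 < |w + 1| < δ forces both bounds, so |(7w + 2)/(w + 3) + 5/2| < ε.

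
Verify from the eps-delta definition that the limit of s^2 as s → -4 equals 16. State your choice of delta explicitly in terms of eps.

Fix eps > 0. We seek delta > 0 with 0 < |s + 4| < delta ⇒ |s^2 − 16| < eps.
Factor: s^2 − 16 = (s + 4)(s - 4), so |s^2 − 16| = |s + 4|·|s - 4|.
Restrict delta ≤ 2. Then |s + 4| < 2 gives |s| < 6, so by the triangle inequality |s - 4| ≤ 6 + 4 = 10.
Hence |s^2 − 16| ≤ 10|s + 4|, which is < eps once |s + 4| < eps/10.
Take delta = min(2, eps/10). If 0 < |s + 4| < delta then both bounds hold and |s^2 − 16| ≤ 10|s + 4| < 10·(eps/10) = eps.

delta = min(2, eps/10)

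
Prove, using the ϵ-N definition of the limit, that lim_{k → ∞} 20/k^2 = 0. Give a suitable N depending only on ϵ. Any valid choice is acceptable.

N = (20/ϵ)^{1/2}

Suppose ϵ > 0. For k ≥ 1, |20/k^2 − 0| = 20/k^2.
20/k^2 < ϵ ⇔ k^2 > 20/ϵ ⇔ k > (20/ϵ)^{1/2}.
Take N = (20/ϵ)^{1/2}. Then k > N implies 20/k^2 < ϵ.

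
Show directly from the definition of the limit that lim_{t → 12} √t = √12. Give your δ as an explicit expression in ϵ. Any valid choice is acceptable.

δ = min(12, √12·ϵ)

Let ϵ > 0. We want δ > 0 such that 0 < |t − 12| < δ implies |√t − √12| < ϵ.
Rationalise: √t − √12 = (t − 12)/(√t + √12), so |√t − √12| = |t − 12|/(√t + √12).
Restrict δ ≤ 12 so that |t − 12| < 12 forces t > 0, and then √t + √12 > √12.
Hence |√t − √12| < |t − 12|/√12, which is < ϵ once |t − 12| < √12·ϵ.
Take δ = min(12, √12·ϵ). If 0 < |t − 12| < δ then t > 0 and |√t − √12| < |t − 12|/√12 < ϵ.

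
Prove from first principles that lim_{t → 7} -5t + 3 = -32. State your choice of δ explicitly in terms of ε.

Let ε > 0 be given. We need δ > 0 so that 0 < |t − 7| < δ implies |(-5t + 3) + 32| < ε.
|(-5t + 3) + 32| = |-5t + 35| = 5|t − 7|.
Thus it suffices that |t − 7| < ε/5.
Take δ = ε/5. If 0 < |t − 7| < δ then |(-5t + 3) + 32| = 5|t − 7| < 5·(ε/5) = ε.

δ = ε/5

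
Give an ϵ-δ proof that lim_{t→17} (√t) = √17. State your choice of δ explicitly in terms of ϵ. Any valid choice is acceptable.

δ = min(17, √17·ϵ)

Let ϵ > 0. We want δ > 0 such that 0 < |t − 17| < δ implies |√t − √17| < ϵ.
Rationalise: √t − √17 = (t − 17)/(√t + √17), so |√t − √17| = |t − 17|/(√t + √17).
Restrict δ ≤ 17 so that |t − 17| < 17 forces t > 0, and then √t + √17 > √17.
Hence |√t − √17| < |t − 17|/√17, which is < ϵ once |t − 17| < √17·ϵ.
Take δ = min(17, √17·ϵ). If 0 < |t − 17| < δ then t > 0 and |√t − √17| < |t − 17|/√17 < ϵ.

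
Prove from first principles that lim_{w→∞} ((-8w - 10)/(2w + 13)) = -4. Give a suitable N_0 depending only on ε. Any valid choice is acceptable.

Suppose ε > 0. We seek N_0 > 0 such that w > N_0 implies |(-8w - 10)/(2w + 13) + 4| < ε.
(-8w - 10)/(2w + 13) + 4 = (2(-8w - 10) − (-8)(2w + 13)) / (2(2w + 13)) = 84/(2(2w + 13)).
For w > 0 we have 2w + 13 > 2w, so |(-8w - 10)/(2w + 13) + 4| = 84/(2(2w + 13)) < 84/(2·2w) = 21/w.
Thus |(-8w - 10)/(2w + 13) + 4| < ε whenever w > 21/ε.
Take N_0 = 21/ε. If w > N_0 then |(-8w - 10)/(2w + 13) + 4| < 21/w < ε.

N_0 = 21/ε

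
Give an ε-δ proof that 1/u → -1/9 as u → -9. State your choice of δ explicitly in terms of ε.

Fix ε > 0. We seek δ > 0 such that 0 < |u + 9| < δ implies |1/u + 1/9| < ε.
|1/u + 1/9| = |-9 − u|/(9·|u|) = |u + 9|/(9|u|).
Restrict δ ≤ 9/2. Then |u + 9| < 9/2 gives |u| > 9/2, so 9|u| > 81/2.
Then |1/u + 1/9| < |u + 9|/(81/2), which is < ε when |u + 9| < (81/2)ε.
Take δ = min(9/2, (81/2)ε). Then 0 < |u + 9| < δ gives both |u + 9| < 9/2 and |u + 9| < (81/2)ε, so |1/u + 1/9| < ε.

δ = min(9/2, (81/2)ε)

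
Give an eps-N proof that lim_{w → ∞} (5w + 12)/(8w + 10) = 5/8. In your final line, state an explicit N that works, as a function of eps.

Let eps > 0 be given. We seek N > 0 such that w > N implies |(5w + 12)/(8w + 10) − (5/8)| < eps.
(5w + 12)/(8w + 10) − (5/8) = (8(5w + 12) − 5(8w + 10)) / (8(8w + 10)) = 46/(8(8w + 10)).
For w > 0 we have 8w + 10 > 8w, so |(5w + 12)/(8w + 10) − (5/8)| = 46/(8(8w + 10)) < 46/(8·8w) = (23/32)/w.
Thus |(5w + 12)/(8w + 10) − (5/8)| < eps whenever w > (23/32)/eps.
Take N = (23/32)/eps. If w > N then |(5w + 12)/(8w + 10) − (5/8)| < (23/32)/w < eps.

N = (23/32)/eps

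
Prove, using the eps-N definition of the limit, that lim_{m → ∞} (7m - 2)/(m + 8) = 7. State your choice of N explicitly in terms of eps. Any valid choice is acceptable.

Let eps > 0 be given. For m ≥ 1, |(7m - 2)/(m + 8) − 7| = |-58|/((m + 8)) = 58/((m + 8)).
Since m + 8 ≥ m for m ≥ 1, this is ≤ 58/(m) = 58/m.
So |(7m - 2)/(m + 8) − 7| < eps whenever m > 58/eps.
Take N = 58/eps. If m > N then |(7m - 2)/(m + 8) − 7| ≤ 58/m < eps.

N = 58/eps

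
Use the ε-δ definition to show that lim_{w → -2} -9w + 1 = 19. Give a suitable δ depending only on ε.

Suppose ε > 0. We need δ > 0 so that 0 < |w + 2| < δ implies |(-9w + 1) − 19| < ε.
|(-9w + 1) − 19| = |-9w - 18| = 9|w + 2|.
Thus it suffices that |w + 2| < ε/9.
Choosing δ = ε/9 gives |(-9w + 1) − 19| = 9|w + 2| < ε whenever |w + 2| < δ.

δ = ε/9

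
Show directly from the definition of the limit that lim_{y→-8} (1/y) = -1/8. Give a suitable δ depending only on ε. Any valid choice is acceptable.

δ = min(4, 32ε)

Let ε > 0. We seek δ > 0 such that 0 < |y + 8| < δ implies |1/y + 1/8| < ε.
|1/y + 1/8| = |-8 − y|/(8·|y|) = |y + 8|/(8|y|).
Restrict δ ≤ 4. Then |y + 8| < 4 gives |y| > 4, so 8|y| > 32.
Then |1/y + 1/8| < |y + 8|/32, which is < ε when |y + 8| < 32ε.
Take δ = min(4, 32ε). Then 0 < |y + 8| < δ gives both |y + 8| < 4 and |y + 8| < 32ε, so |1/y + 1/8| < ε.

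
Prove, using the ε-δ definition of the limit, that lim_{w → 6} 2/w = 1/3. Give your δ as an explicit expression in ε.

Let ε > 0. We seek δ > 0 such that 0 < |w − 6| < δ implies |2/w − (1/3)| < ε.
|2/w − (1/3)| = 2·|6 − w|/(6·|w|) = 2|w − 6|/(6|w|).
Require δ ≤ 3 so that |w| > 6 − 3 = 3, hence 6|w| > 18.
Then |2/w − (1/3)| < 2|w − 6|/18, which is < ε when |w − 6| < 9ε.
Take δ = min(3, 9ε). Then 0 < |w − 6| < δ gives both |w − 6| < 3 and |w − 6| < 9ε, so |2/w − (1/3)| < ε.

δ = min(3, 9ε)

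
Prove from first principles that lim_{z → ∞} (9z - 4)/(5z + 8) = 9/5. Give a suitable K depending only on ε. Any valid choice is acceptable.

K = (92/25)/ε

Fix ε > 0. We seek K > 0 such that z > K implies |(9z - 4)/(5z + 8) − (9/5)| < ε.
(9z - 4)/(5z + 8) − (9/5) = (5(9z - 4) − 9(5z + 8)) / (5(5z + 8)) = -92/(5(5z + 8)).
For z > 0 we have 5z + 8 > 5z, so |(9z - 4)/(5z + 8) − (9/5)| = 92/(5(5z + 8)) < 92/(5·5z) = (92/25)/z.
Thus |(9z - 4)/(5z + 8) − (9/5)| < ε whenever z > (92/25)/ε.
Take K = (92/25)/ε. If z > K then |(9z - 4)/(5z + 8) − (9/5)| < (92/25)/z < ε.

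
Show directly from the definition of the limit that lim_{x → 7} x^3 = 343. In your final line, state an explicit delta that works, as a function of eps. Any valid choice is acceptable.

Fix eps > 0. We seek delta > 0 with 0 < |x − 7| < delta ⇒ |x^3 − 343| < eps.
Factor: x^3 − 343 = (x − 7)(x^2 + 7x + 49), so |x^3 − 343| = |x − 7|·|x^2 + 7x + 49|.
Impose delta ≤ 1 so that |x| < 8; then |x^2 + 7x + 49| ≤ 169.
Hence |x^3 − 343| ≤ 169|x − 7|, which is < eps once |x − 7| < eps/169.
Take delta = min(1, eps/169). If 0 < |x − 7| < delta then both bounds hold and |x^3 − 343| ≤ 169|x − 7| < 169·(eps/169) = eps.

delta = min(1, eps/169)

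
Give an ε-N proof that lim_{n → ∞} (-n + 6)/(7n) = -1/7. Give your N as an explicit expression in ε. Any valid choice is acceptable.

Suppose ε > 0. For n ≥ 1, |(-n + 6)/(7n) + 1/7| = |42|/(7(7n)) = 42/(7(7n)).
Since 7n ≥ 7n for n ≥ 1, this is ≤ 42/(7·7n) = (6/7)/n.
So |(-n + 6)/(7n) + 1/7| < ε whenever n > (6/7)/ε.
Take N = (6/7)/ε. If n > N then |(-n + 6)/(7n) + 1/7| ≤ (6/7)/n < ε.

N = (6/7)/ε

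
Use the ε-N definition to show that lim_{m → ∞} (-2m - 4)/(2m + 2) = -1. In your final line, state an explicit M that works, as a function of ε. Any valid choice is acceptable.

M = 1/ε

Let ε > 0 be given. For m ≥ 1, |(-2m - 4)/(2m + 2) + 1| = |-4|/(2(2m + 2)) = 4/(2(2m + 2)).
Since 2m + 2 ≥ 2m for m ≥ 1, this is ≤ 4/(2·2m) = 1/m.
So |(-2m - 4)/(2m + 2) + 1| < ε whenever m > 1/ε.
Take M = 1/ε. If m > M then |(-2m - 4)/(2m + 2) + 1| ≤ 1/m < ε.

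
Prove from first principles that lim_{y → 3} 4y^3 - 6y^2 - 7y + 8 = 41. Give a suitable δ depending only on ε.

Let ε > 0 be given. We want δ > 0 such that 0 < |y − 3| < δ implies |(4y^3 - 6y^2 - 7y + 8) − 41| < ε.
(4y^3 - 6y^2 - 7y + 8) − 41 = 4y^3 - 6y^2 - 7y - 33 = (y − 3)(4y^2 + 6y + 11).
So |(4y^3 - 6y^2 - 7y + 8) − 41| = |y − 3|·|4y^2 + 6y + 11|.
Assume first that |y − 3| < 1, so |y| < 4. Then |4y^2 + 6y + 11| ≤ 4·4^2 + 6·4 + 11 = 99.
Hence |(4y^3 - 6y^2 - 7y + 8) − 41| ≤ 99|y − 3| < ε provided |y − 3| < ε/99.
Take δ = min(1, ε/99). Then 0 < |y − 3| < δ gives both |y − 3| < 1 and |y − 3| < ε/99, so |(4y^3 - 6y^2 - 7y + 8) − 41| < ε.

δ = min(1, ε/99)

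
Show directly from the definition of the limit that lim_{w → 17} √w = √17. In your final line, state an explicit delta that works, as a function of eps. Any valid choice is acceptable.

Suppose eps > 0. We want delta > 0 such that 0 < |w − 17| < delta implies |√w − √17| < eps.
Rationalise: √w − √17 = (w − 17)/(√w + √17), so |√w − √17| = |w − 17|/(√w + √17).
Restrict delta ≤ 17 so that |w − 17| < 17 forces w > 0, and then √w + √17 > √17.
Hence |√w − √17| < |w − 17|/√17, which is < eps once |w − 17| < √17·eps.
Take delta = min(17, √17·eps). If 0 < |w − 17| < delta then w > 0 and |√w − √17| < |w − 17|/√17 < eps.

delta = min(17, √17·eps)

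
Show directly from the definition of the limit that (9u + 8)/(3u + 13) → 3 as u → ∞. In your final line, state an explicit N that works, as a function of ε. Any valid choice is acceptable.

Fix ε > 0. We seek N > 0 such that u > N implies |(9u + 8)/(3u + 13) − 3| < ε.
(9u + 8)/(3u + 13) − 3 = (3(9u + 8) − 9(3u + 13)) / (3(3u + 13)) = -93/(3(3u + 13)).
For u > 0 we have 3u + 13 > 3u, so |(9u + 8)/(3u + 13) − 3| = 93/(3(3u + 13)) < 93/(3·3u) = (31/3)/u.
Thus |(9u + 8)/(3u + 13) − 3| < ε whenever u > (31/3)/ε.
Take N = (31/3)/ε. If u > N then |(9u + 8)/(3u + 13) − 3| < (31/3)/u < ε.

N = (31/3)/ε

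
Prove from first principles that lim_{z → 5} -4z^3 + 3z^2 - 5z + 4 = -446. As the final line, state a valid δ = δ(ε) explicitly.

δ = min(1, ε/336)

Suppose ε > 0. We want δ > 0 such that 0 < |z − 5| < δ implies |(-4z^3 + 3z^2 - 5z + 4) + 446| < ε.
(-4z^3 + 3z^2 - 5z + 4) + 446 = -4z^3 + 3z^2 - 5z + 450 = (z − 5)(-4z^2 - 17z - 90).
So |(-4z^3 + 3z^2 - 5z + 4) + 446| = |z − 5|·|-4z^2 - 17z - 90|.
Require δ ≤ 1. Then |z − 5| < 1 gives |z| < 6, and by the triangle inequality |-4z^2 - 17z - 90| ≤ 4·6^2 + 17·6 + 90 = 336.
Hence |(-4z^3 + 3z^2 - 5z + 4) + 446| ≤ 336|z − 5| < ε provided |z − 5| < ε/336.
Choosing δ = min(1, ε/336) ensures both conditions, hence |(-4z^3 + 3z^2 - 5z + 4) + 446| < ε.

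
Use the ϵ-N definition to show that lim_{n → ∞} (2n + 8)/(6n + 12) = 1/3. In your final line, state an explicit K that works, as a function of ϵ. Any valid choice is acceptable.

K = (2/3)/ϵ

Suppose ϵ > 0. For n ≥ 1, |(2n + 8)/(6n + 12) − (1/3)| = |24|/(6(6n + 12)) = 24/(6(6n + 12)).
Since 6n + 12 ≥ 6n for n ≥ 1, this is ≤ 24/(6·6n) = (2/3)/n.
So |(2n + 8)/(6n + 12) − (1/3)| < ϵ whenever n > (2/3)/ϵ.
Take K = (2/3)/ϵ. If n > K then |(2n + 8)/(6n + 12) − (1/3)| ≤ (2/3)/n < ϵ.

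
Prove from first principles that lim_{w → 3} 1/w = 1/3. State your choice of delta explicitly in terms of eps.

delta = min(3/2, (9/2)eps)

Let eps > 0 be given. We seek delta > 0 such that 0 < |w − 3| < delta implies |1/w − (1/3)| < eps.
|1/w − (1/3)| = |3 − w|/(3·|w|) = |w − 3|/(3|w|).
Restrict delta ≤ 3/2. Then |w − 3| < 3/2 gives |w| > 3/2, so 3|w| > 9/2.
Then |1/w − (1/3)| < |w − 3|/(9/2), which is < eps when |w − 3| < (9/2)eps.
Take delta = min(3/2, (9/2)eps). Then 0 < |w − 3| < delta gives both |w − 3| < 3/2 and |w − 3| < (9/2)eps, so |1/w − (1/3)| < eps.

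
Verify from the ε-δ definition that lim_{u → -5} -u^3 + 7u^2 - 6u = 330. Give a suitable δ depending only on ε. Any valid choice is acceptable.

δ = min(1, ε/174)

Fix ε > 0. We want δ > 0 such that 0 < |u + 5| < δ implies |(-u^3 + 7u^2 - 6u) − 330| < ε.
(-u^3 + 7u^2 - 6u) − 330 = -u^3 + 7u^2 - 6u - 330 = (u + 5)(-u^2 + 12u - 66).
So |(-u^3 + 7u^2 - 6u) − 330| = |u + 5|·|-u^2 + 12u - 66|.
Assume first that |u + 5| < 1, so |u| < 6. Then |-u^2 + 12u - 66| ≤ 6^2 + 12·6 + 66 = 174.
Hence |(-u^3 + 7u^2 - 6u) − 330| ≤ 174|u + 5| < ε provided |u + 5| < ε/174.
Choosing δ = min(1, ε/174) ensures both conditions, hence |(-u^3 + 7u^2 - 6u) − 330| < ε.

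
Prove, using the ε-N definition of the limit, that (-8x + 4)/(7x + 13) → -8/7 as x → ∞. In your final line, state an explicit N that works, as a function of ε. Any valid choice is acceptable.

Let ε > 0. We seek N > 0 such that x > N implies |(-8x + 4)/(7x + 13) + 8/7| < ε.
(-8x + 4)/(7x + 13) + 8/7 = (7(-8x + 4) − (-8)(7x + 13)) / (7(7x + 13)) = 132/(7(7x + 13)).
For x > 0 we have 7x + 13 > 7x, so |(-8x + 4)/(7x + 13) + 8/7| = 132/(7(7x + 13)) < 132/(7·7x) = (132/49)/x.
Thus |(-8x + 4)/(7x + 13) + 8/7| < ε whenever x > (132/49)/ε.
Take N = (132/49)/ε. If x > N then |(-8x + 4)/(7x + 13) + 8/7| < (132/49)/x < ε.

N = (132/49)/ε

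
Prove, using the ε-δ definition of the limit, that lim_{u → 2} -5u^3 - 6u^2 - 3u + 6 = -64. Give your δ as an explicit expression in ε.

Fix ε > 0. We want δ > 0 such that 0 < |u − 2| < δ implies |(-5u^3 - 6u^2 - 3u + 6) + 64| < ε.
(-5u^3 - 6u^2 - 3u + 6) + 64 = -5u^3 - 6u^2 - 3u + 70 = (u − 2)(-5u^2 - 16u - 35).
So |(-5u^3 - 6u^2 - 3u + 6) + 64| = |u − 2|·|-5u^2 - 16u - 35|.
Assume first that |u − 2| < 1, so |u| < 3. Then |-5u^2 - 16u - 35| ≤ 5·3^2 + 16·3 + 35 = 128.
Hence |(-5u^3 - 6u^2 - 3u + 6) + 64| ≤ 128|u − 2| < ε provided |u − 2| < ε/128.
Choosing δ = min(1, ε/128) ensures both conditions, hence |(-5u^3 - 6u^2 - 3u + 6) + 64| < ε.

δ = min(1, ε/128)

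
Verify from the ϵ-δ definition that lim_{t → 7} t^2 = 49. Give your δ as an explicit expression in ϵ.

δ = min(1, ϵ/15)

Fix ϵ > 0. We seek δ > 0 with 0 < |t − 7| < δ ⇒ |t^2 − 49| < ϵ.
Factor: t^2 − 49 = (t − 7)(t + 7), so |t^2 − 49| = |t − 7|·|t + 7|.
Restrict δ ≤ 1. Then |t − 7| < 1 gives |t| < 8, so by the triangle inequality |t + 7| ≤ 8 + 7 = 15.
Hence |t^2 − 49| ≤ 15|t − 7|, which is < ϵ once |t − 7| < ϵ/15.
Take δ = min(1, ϵ/15). If 0 < |t − 7| < δ then both bounds hold and |t^2 − 49| ≤ 15|t − 7| < 15·(ϵ/15) = ϵ.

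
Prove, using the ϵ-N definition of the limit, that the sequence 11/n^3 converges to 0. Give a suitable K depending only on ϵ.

K = (11/ϵ)^{1/3}

Let ϵ > 0. For n ≥ 1, |11/n^3 − 0| = 11/n^3.
11/n^3 < ϵ ⇔ n^3 > 11/ϵ ⇔ n > (11/ϵ)^{1/3}.
Take K = (11/ϵ)^{1/3}. Then n > K implies 11/n^3 < ϵ.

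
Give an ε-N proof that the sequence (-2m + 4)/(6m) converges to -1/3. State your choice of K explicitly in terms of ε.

K = (2/3)/ε

Let ε > 0 be given. For m ≥ 1, |(-2m + 4)/(6m) + 1/3| = |24|/(6(6m)) = 24/(6(6m)).
Since 6m ≥ 6m for m ≥ 1, this is ≤ 24/(6·6m) = (2/3)/m.
So |(-2m + 4)/(6m) + 1/3| < ε whenever m > (2/3)/ε.
Take K = (2/3)/ε. If m > K then |(-2m + 4)/(6m) + 1/3| ≤ (2/3)/m < ε.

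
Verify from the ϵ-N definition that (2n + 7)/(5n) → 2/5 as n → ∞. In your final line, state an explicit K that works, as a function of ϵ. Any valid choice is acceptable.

K = (7/5)/ϵ

Fix ϵ > 0. For n ≥ 1, |(2n + 7)/(5n) − (2/5)| = |35|/(5(5n)) = 35/(5(5n)).
Since 5n ≥ 5n for n ≥ 1, this is ≤ 35/(5·5n) = (7/5)/n.
So |(2n + 7)/(5n) − (2/5)| < ϵ whenever n > (7/5)/ϵ.
Take K = (7/5)/ϵ. If n > K then |(2n + 7)/(5n) − (2/5)| ≤ (7/5)/n < ϵ.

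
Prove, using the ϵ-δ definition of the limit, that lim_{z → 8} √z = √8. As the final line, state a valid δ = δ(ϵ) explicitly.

Let ϵ > 0 be given. We want δ > 0 such that 0 < |z − 8| < δ implies |√z − √8| < ϵ.
Rationalise: √z − √8 = (z − 8)/(√z + √8), so |√z − √8| = |z − 8|/(√z + √8).
Restrict δ ≤ 8 so that |z − 8| < 8 forces z > 0, and then √z + √8 > √8.
Hence |√z − √8| < |z − 8|/√8, which is < ϵ once |z − 8| < √8·ϵ.
Take δ = min(8, √8·ϵ). If 0 < |z − 8| < δ then z > 0 and |√z − √8| < |z − 8|/√8 < ϵ.

δ = min(8, √8·ϵ)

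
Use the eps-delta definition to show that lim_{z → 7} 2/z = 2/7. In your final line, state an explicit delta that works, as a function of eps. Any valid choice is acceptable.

delta = min(7/2, (49/4)eps)

Let eps > 0 be given. We seek delta > 0 such that 0 < |z − 7| < delta implies |2/z − (2/7)| < eps.
|2/z − (2/7)| = 2·|7 − z|/(7·|z|) = 2|z − 7|/(7|z|).
Require delta ≤ 7/2 so that |z| > 7 − 7/2 = 7/2, hence 7|z| > 49/2.
Then |2/z − (2/7)| < 2|z − 7|/(49/2), which is < eps when |z − 7| < (49/4)eps.
Take delta = min(7/2, (49/4)eps). Then 0 < |z − 7| < delta gives both |z − 7| < 7/2 and |z − 7| < (49/4)eps, so |2/z − (2/7)| < eps.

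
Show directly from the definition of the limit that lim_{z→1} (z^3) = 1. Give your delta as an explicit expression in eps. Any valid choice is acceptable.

Let eps > 0. We seek delta > 0 with 0 < |z − 1| < delta ⇒ |z^3 − 1| < eps.
Factor: z^3 − 1 = (z − 1)(z^2 + z + 1), so |z^3 − 1| = |z − 1|·|z^2 + z + 1|.
Restrict delta ≤ 2. Then |z − 1| < 2 gives |z| < 3, so by the triangle inequality |z^2 + z + 1| ≤ 3^2 + 3 + 1 = 13.
Hence |z^3 − 1| ≤ 13|z − 1|, which is < eps once |z − 1| < eps/13.
Take delta = min(2, eps/13). If 0 < |z − 1| < delta then both bounds hold and |z^3 − 1| ≤ 13|z − 1| < 13·(eps/13) = eps.

delta = min(2, eps/13)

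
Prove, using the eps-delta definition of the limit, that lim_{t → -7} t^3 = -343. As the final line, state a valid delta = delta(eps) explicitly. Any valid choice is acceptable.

Fix eps > 0. We seek delta > 0 with 0 < |t + 7| < delta ⇒ |t^3 + 343| < eps.
Factor: t^3 + 343 = (t + 7)(t^2 - 7t + 49), so |t^3 + 343| = |t + 7|·|t^2 - 7t + 49|.
Restrict delta ≤ 2. Then |t + 7| < 2 gives |t| < 9, so by the triangle inequality |t^2 - 7t + 49| ≤ 9^2 + 7·9 + 49 = 193.
Hence |t^3 + 343| ≤ 193|t + 7|, which is < eps once |t + 7| < eps/193.
Take delta = min(2, eps/193). If 0 < |t + 7| < delta then both bounds hold and |t^3 + 343| ≤ 193|t + 7| < 193·(eps/193) = eps.

delta = min(2, eps/193)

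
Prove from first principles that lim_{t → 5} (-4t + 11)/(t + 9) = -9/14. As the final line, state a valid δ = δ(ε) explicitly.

δ = min(7, (98/47)ε)

Fix ε > 0. We want δ > 0 with 0 < |t − 5| < δ ⇒ |(-4t + 11)/(t + 9) + 9/14| < ε.
Combining over a common denominator, (-4t + 11)/(t + 9) + 9/14 = [(-4t + 11)·14 − (-9)·(t + 9)] / [14·(t + 9)] = -47(t − 5) / (14(t + 9)).
So |(-4t + 11)/(t + 9) + 9/14| = 47|t − 5| / (14·|t + 9|).
Require δ ≤ 7, so |t + 9| ≥ |14| − |t − 5| > 14 − 7 = 7.
Hence |(-4t + 11)/(t + 9) + 9/14| < 47|t − 5|/(14·7) = (47/98)|t − 5|, which is < ε once |t − 5| < (98/47)ε.
Take δ = min(7, (98/47)ε). Then 0 < |t − 5| < δ forces both bounds, so |(-4t + 11)/(t + 9) + 9/14| < ε.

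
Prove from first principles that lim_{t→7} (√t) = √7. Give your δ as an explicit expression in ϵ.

Fix ϵ > 0. We want δ > 0 such that 0 < |t − 7| < δ implies |√t − √7| < ϵ.
Multiplying by the conjugate, |√t − √7| = |t − 7|/(√t + √7).
Restrict δ ≤ 7 so that |t − 7| < 7 forces t > 0, and then √t + √7 > √7.
Hence |√t − √7| < |t − 7|/√7, which is < ϵ once |t − 7| < √7·ϵ.
Take δ = min(7, √7·ϵ). If 0 < |t − 7| < δ then t > 0 and |√t − √7| < |t − 7|/√7 < ϵ.

δ = min(7, √7·ϵ)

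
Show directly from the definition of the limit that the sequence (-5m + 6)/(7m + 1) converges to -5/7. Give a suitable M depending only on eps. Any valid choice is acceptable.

M = (47/49)/eps

Let eps > 0. For m ≥ 1, |(-5m + 6)/(7m + 1) + 5/7| = |47|/(7(7m + 1)) = 47/(7(7m + 1)).
Since 7m + 1 ≥ 7m for m ≥ 1, this is ≤ 47/(7·7m) = (47/49)/m.
So |(-5m + 6)/(7m + 1) + 5/7| < eps whenever m > (47/49)/eps.
Take M = (47/49)/eps. If m > M then |(-5m + 6)/(7m + 1) + 5/7| ≤ (47/49)/m < eps.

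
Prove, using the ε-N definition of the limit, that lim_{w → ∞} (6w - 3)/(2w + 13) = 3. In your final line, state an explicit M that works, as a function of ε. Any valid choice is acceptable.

Let ε > 0 be given. We seek M > 0 such that w > M implies |(6w - 3)/(2w + 13) − 3| < ε.
(6w - 3)/(2w + 13) − 3 = (2(6w - 3) − 6(2w + 13)) / (2(2w + 13)) = -84/(2(2w + 13)).
For w > 0 we have 2w + 13 > 2w, so |(6w - 3)/(2w + 13) − 3| = 84/(2(2w + 13)) < 84/(2·2w) = 21/w.
Thus |(6w - 3)/(2w + 13) − 3| < ε whenever w > 21/ε.
Take M = 21/ε. If w > M then |(6w - 3)/(2w + 13) − 3| < 21/w < ε.

M = 21/ε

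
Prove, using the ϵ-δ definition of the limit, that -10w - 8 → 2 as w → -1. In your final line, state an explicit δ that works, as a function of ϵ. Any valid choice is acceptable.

δ = ϵ/10

Fix ϵ > 0. We need δ > 0 so that 0 < |w + 1| < δ implies |(-10w - 8) − 2| < ϵ.
Since (-10w - 8) − 2 = -10(w + 1), we have |(-10w - 8) − 2| = 10|w + 1|.
So 10|w + 1| < ϵ exactly when |w + 1| < ϵ/10.
Take δ = ϵ/10. If 0 < |w + 1| < δ then |(-10w - 8) − 2| = 10|w + 1| < 10·(ϵ/10) = ϵ.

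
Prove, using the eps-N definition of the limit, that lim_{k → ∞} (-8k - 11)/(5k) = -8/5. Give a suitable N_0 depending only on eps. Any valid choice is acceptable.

Fix eps > 0. For k ≥ 1, |(-8k - 11)/(5k) + 8/5| = |-55|/(5(5k)) = 55/(5(5k)).
Since 5k ≥ 5k for k ≥ 1, this is ≤ 55/(5·5k) = (11/5)/k.
So |(-8k - 11)/(5k) + 8/5| < eps whenever k > (11/5)/eps.
Take N_0 = (11/5)/eps. If k > N_0 then |(-8k - 11)/(5k) + 8/5| ≤ (11/5)/k < eps.

N_0 = (11/5)/eps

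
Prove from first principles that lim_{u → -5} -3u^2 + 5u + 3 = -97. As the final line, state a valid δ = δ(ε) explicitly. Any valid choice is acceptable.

Let ε > 0 be given. We want δ > 0 such that 0 < |u + 5| < δ implies |(-3u^2 + 5u + 3) + 97| < ε.
(-3u^2 + 5u + 3) + 97 = -3u^2 + 5u + 100 = (u + 5)(-3u + 20).
So |(-3u^2 + 5u + 3) + 97| = |u + 5|·|-3u + 20|.
Require δ ≤ 2. Then |u + 5| < 2 gives |u| < 7, and by the triangle inequality |-3u + 20| ≤ 3·7 + 20 = 41.
Hence |(-3u^2 + 5u + 3) + 97| ≤ 41|u + 5| < ε provided |u + 5| < ε/41.
Take δ = min(2, ε/41). Then 0 < |u + 5| < δ gives both |u + 5| < 2 and |u + 5| < ε/41, so |(-3u^2 + 5u + 3) + 97| < ε.

δ = min(2, ε/41)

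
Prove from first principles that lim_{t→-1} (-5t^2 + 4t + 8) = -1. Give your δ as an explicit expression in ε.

δ = min(1, ε/19)

Let ε > 0 be given. We want δ > 0 such that 0 < |t + 1| < δ implies |(-5t^2 + 4t + 8) + 1| < ε.
(-5t^2 + 4t + 8) + 1 = -5t^2 + 4t + 9 = (t + 1)(-5t + 9).
So |(-5t^2 + 4t + 8) + 1| = |t + 1|·|-5t + 9|.
Assume first that |t + 1| < 1, so |t| < 2. Then |-5t + 9| ≤ 5·2 + 9 = 19.
Hence |(-5t^2 + 4t + 8) + 1| ≤ 19|t + 1| < ε provided |t + 1| < ε/19.
Choosing δ = min(1, ε/19) ensures both conditions, hence |(-5t^2 + 4t + 8) + 1| < ε.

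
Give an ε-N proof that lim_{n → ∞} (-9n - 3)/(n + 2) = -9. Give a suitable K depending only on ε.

K = 15/ε

Suppose ε > 0. For n ≥ 1, |(-9n - 3)/(n + 2) + 9| = |15|/((n + 2)) = 15/((n + 2)).
Since n + 2 ≥ n for n ≥ 1, this is ≤ 15/(n) = 15/n.
So |(-9n - 3)/(n + 2) + 9| < ε whenever n > 15/ε.
Take K = 15/ε. If n > K then |(-9n - 3)/(n + 2) + 9| ≤ 15/n < ε.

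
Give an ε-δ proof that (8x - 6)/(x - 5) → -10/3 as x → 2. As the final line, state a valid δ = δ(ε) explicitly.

δ = min(3/2, (9/68)ε)

Suppose ε > 0. We want δ > 0 with 0 < |x − 2| < δ ⇒ |(8x - 6)/(x - 5) + 10/3| < ε.
Combining over a common denominator, (8x - 6)/(x - 5) + 10/3 = [(8x - 6)·(-3) − 10·(x - 5)] / [(-3)·(x - 5)] = -34(x − 2) / ((-3)(x - 5)).
So |(8x - 6)/(x - 5) + 10/3| = 34|x − 2| / (3·|x − 5|).
Restrict δ ≤ 3/2. Then |x − 2| < 3/2 gives |x − 5| = |(x − 2) + (-3)| ≥ 3 − 3/2 = 3/2.
Hence |(8x - 6)/(x - 5) + 10/3| < 34|x − 2|/(3·(3/2)) = (68/9)|x − 2|, which is < ε once |x − 2| < (9/68)ε.
Take δ = min(3/2, (9/68)ε). Then 0 < |x − 2| < δ forces both bounds, so |(8x - 6)/(x - 5) + 10/3| < ε.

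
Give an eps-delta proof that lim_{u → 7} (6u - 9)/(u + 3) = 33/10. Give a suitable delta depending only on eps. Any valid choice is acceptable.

Let eps > 0 be given. We want delta > 0 with 0 < |u − 7| < delta ⇒ |(6u - 9)/(u + 3) − (33/10)| < eps.
Combining over a common denominator, (6u - 9)/(u + 3) − (33/10) = [(6u - 9)·10 − 33·(u + 3)] / [10·(u + 3)] = 27(u − 7) / (10(u + 3)).
So |(6u - 9)/(u + 3) − (33/10)| = 27|u − 7| / (10·|u + 3|).
Restrict delta ≤ 5. Then |u − 7| < 5 gives |u + 3| = |(u − 7) + 10| ≥ 10 − 5 = 5.
Hence |(6u - 9)/(u + 3) − (33/10)| < 27|u − 7|/(10·5) = (27/50)|u − 7|, which is < eps once |u − 7| < (50/27)eps.
Take delta = min(5, (50/27)eps). Then 0 < |u − 7| < delta forces both bounds, so |(6u - 9)/(u + 3) − (33/10)| < eps.

delta = min(5, (50/27)eps)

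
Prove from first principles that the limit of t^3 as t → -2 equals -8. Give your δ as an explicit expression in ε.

Let ε > 0. We seek δ > 0 with 0 < |t + 2| < δ ⇒ |t^3 + 8| < ε.
Factor: t^3 + 8 = (t + 2)(t^2 - 2t + 4), so |t^3 + 8| = |t + 2|·|t^2 - 2t + 4|.
Restrict δ ≤ 1. Then |t + 2| < 1 gives |t| < 3, so by the triangle inequality |t^2 - 2t + 4| ≤ 3^2 + 2·3 + 4 = 19.
Hence |t^3 + 8| ≤ 19|t + 2|, which is < ε once |t + 2| < ε/19.
Take δ = min(1, ε/19). If 0 < |t + 2| < δ then both bounds hold and |t^3 + 8| ≤ 19|t + 2| < 19·(ε/19) = ε.

δ = min(1, ε/19)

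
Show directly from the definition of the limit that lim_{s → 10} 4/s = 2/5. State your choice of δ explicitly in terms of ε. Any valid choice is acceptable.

δ = min(5, (25/2)ε)

Let ε > 0. We seek δ > 0 such that 0 < |s − 10| < δ implies |4/s − (2/5)| < ε.
|4/s − (2/5)| = 4·|10 − s|/(10·|s|) = 4|s − 10|/(10|s|).
Require δ ≤ 5 so that |s| > 10 − 5 = 5, hence 10|s| > 50.
Then |4/s − (2/5)| < 4|s − 10|/50, which is < ε when |s − 10| < (25/2)ε.
Take δ = min(5, (25/2)ε). Then 0 < |s − 10| < δ gives both |s − 10| < 5 and |s − 10| < (25/2)ε, so |4/s − (2/5)| < ε.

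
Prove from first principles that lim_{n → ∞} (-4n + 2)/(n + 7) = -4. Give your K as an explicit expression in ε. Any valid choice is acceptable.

K = 30/ε

Let ε > 0. For n ≥ 1, |(-4n + 2)/(n + 7) + 4| = |30|/((n + 7)) = 30/((n + 7)).
Since n + 7 ≥ n for n ≥ 1, this is ≤ 30/(n) = 30/n.
So |(-4n + 2)/(n + 7) + 4| < ε whenever n > 30/ε.
Take K = 30/ε. If n > K then |(-4n + 2)/(n + 7) + 4| ≤ 30/n < ε.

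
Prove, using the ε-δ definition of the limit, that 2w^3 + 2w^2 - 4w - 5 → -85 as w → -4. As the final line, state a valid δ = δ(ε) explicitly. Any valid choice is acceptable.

Suppose ε > 0. We want δ > 0 such that 0 < |w + 4| < δ implies |(2w^3 + 2w^2 - 4w - 5) + 85| < ε.
(2w^3 + 2w^2 - 4w - 5) + 85 = 2w^3 + 2w^2 - 4w + 80 = (w + 4)(2w^2 - 6w + 20).
So |(2w^3 + 2w^2 - 4w - 5) + 85| = |w + 4|·|2w^2 - 6w + 20|.
Require δ ≤ 1. Then |w + 4| < 1 gives |w| < 5, and by the triangle inequality |2w^2 - 6w + 20| ≤ 2·5^2 + 6·5 + 20 = 100.
Hence |(2w^3 + 2w^2 - 4w - 5) + 85| ≤ 100|w + 4| < ε provided |w + 4| < ε/100.
Take δ = min(1, ε/100). Then 0 < |w + 4| < δ gives both |w + 4| < 1 and |w + 4| < ε/100, so |(2w^3 + 2w^2 - 4w - 5) + 85| < ε.

δ = min(1, ε/100)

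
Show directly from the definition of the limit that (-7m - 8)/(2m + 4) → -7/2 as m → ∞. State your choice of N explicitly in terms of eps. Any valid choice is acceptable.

Fix eps > 0. For m ≥ 1, |(-7m - 8)/(2m + 4) + 7/2| = |12|/(2(2m + 4)) = 12/(2(2m + 4)).
Since 2m + 4 ≥ 2m for m ≥ 1, this is ≤ 12/(2·2m) = 3/m.
So |(-7m - 8)/(2m + 4) + 7/2| < eps whenever m > 3/eps.
Take N = 3/eps. If m > N then |(-7m - 8)/(2m + 4) + 7/2| ≤ 3/m < eps.

N = 3/eps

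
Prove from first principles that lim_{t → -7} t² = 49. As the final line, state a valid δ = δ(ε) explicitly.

δ = min(2, ε/16)

Suppose ε > 0. We seek δ > 0 with 0 < |t + 7| < δ ⇒ |t² − 49| < ε.
Factor: t² − 49 = (t + 7)(t - 7), so |t² − 49| = |t + 7|·|t - 7|.
Impose δ ≤ 2 so that |t| < 9; then |t - 7| ≤ 16.
Hence |t² − 49| ≤ 16|t + 7|, which is < ε once |t + 7| < ε/16.
Take δ = min(2, ε/16). If 0 < |t + 7| < δ then both bounds hold and |t² − 49| ≤ 16|t + 7| < 16·(ε/16) = ε.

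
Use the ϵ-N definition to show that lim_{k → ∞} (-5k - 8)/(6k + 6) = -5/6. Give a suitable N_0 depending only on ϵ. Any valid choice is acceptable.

Suppose ϵ > 0. For k ≥ 1, |(-5k - 8)/(6k + 6) + 5/6| = |-18|/(6(6k + 6)) = 18/(6(6k + 6)).
Since 6k + 6 ≥ 6k for k ≥ 1, this is ≤ 18/(6·6k) = (1/2)/k.
So |(-5k - 8)/(6k + 6) + 5/6| < ϵ whenever k > (1/2)/ϵ.
Take N_0 = (1/2)/ϵ. If k > N_0 then |(-5k - 8)/(6k + 6) + 5/6| ≤ (1/2)/k < ϵ.

N_0 = (1/2)/ϵ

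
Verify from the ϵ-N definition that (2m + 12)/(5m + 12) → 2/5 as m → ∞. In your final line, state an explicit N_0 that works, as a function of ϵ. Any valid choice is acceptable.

Let ϵ > 0 be given. For m ≥ 1, |(2m + 12)/(5m + 12) − (2/5)| = |36|/(5(5m + 12)) = 36/(5(5m + 12)).
Since 5m + 12 ≥ 5m for m ≥ 1, this is ≤ 36/(5·5m) = (36/25)/m.
So |(2m + 12)/(5m + 12) − (2/5)| < ϵ whenever m > (36/25)/ϵ.
Take N_0 = (36/25)/ϵ. If m > N_0 then |(2m + 12)/(5m + 12) − (2/5)| ≤ (36/25)/m < ϵ.

N_0 = (36/25)/ϵ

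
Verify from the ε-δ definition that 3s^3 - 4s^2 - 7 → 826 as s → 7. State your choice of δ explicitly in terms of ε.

Fix ε > 0. We want δ > 0 such that 0 < |s − 7| < δ implies |(3s^3 - 4s^2 - 7) − 826| < ε.
(3s^3 - 4s^2 - 7) − 826 = 3s^3 - 4s^2 - 833 = (s − 7)(3s^2 + 17s + 119).
So |(3s^3 - 4s^2 - 7) − 826| = |s − 7|·|3s^2 + 17s + 119|.
Assume first that |s − 7| < 1, so |s| < 8. Then |3s^2 + 17s + 119| ≤ 3·8^2 + 17·8 + 119 = 447.
Hence |(3s^3 - 4s^2 - 7) − 826| ≤ 447|s − 7| < ε provided |s − 7| < ε/447.
Choosing δ = min(1, ε/447) ensures both conditions, hence |(3s^3 - 4s^2 - 7) − 826| < ε.

δ = min(1, ε/447)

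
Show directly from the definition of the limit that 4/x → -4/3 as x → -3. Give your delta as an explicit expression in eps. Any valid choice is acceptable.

delta = min(3/2, (9/8)eps)

Fix eps > 0. We seek delta > 0 such that 0 < |x + 3| < delta implies |4/x + 4/3| < eps.
|4/x + 4/3| = 4·|-3 − x|/(3·|x|) = 4|x + 3|/(3|x|).
Restrict delta ≤ 3/2. Then |x + 3| < 3/2 gives |x| > 3/2, so 3|x| > 9/2.
Then |4/x + 4/3| < 4|x + 3|/(9/2), which is < eps when |x + 3| < (9/8)eps.
Take delta = min(3/2, (9/8)eps). Then 0 < |x + 3| < delta gives both |x + 3| < 3/2 and |x + 3| < (9/8)eps, so |4/x + 4/3| < eps.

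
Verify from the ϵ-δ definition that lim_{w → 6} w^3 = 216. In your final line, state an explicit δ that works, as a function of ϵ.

δ = min(1, ϵ/127)

Suppose ϵ > 0. We seek δ > 0 with 0 < |w − 6| < δ ⇒ |w^3 − 216| < ϵ.
Factor: w^3 − 216 = (w − 6)(w^2 + 6w + 36), so |w^3 − 216| = |w − 6|·|w^2 + 6w + 36|.
Impose δ ≤ 1 so that |w| < 7; then |w^2 + 6w + 36| ≤ 127.
Hence |w^3 − 216| ≤ 127|w − 6|, which is < ϵ once |w − 6| < ϵ/127.
Take δ = min(1, ϵ/127). If 0 < |w − 6| < δ then both bounds hold and |w^3 − 216| ≤ 127|w − 6| < 127·(ϵ/127) = ϵ.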